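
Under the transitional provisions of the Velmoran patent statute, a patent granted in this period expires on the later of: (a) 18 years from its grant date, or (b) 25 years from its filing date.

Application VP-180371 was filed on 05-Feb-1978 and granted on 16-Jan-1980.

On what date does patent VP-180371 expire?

(a) grant + 18 years → 16 January 1998.
(b) filing + 25 years → 5 February 2003.
Later of the two: 5 February 2003.

2003-02-05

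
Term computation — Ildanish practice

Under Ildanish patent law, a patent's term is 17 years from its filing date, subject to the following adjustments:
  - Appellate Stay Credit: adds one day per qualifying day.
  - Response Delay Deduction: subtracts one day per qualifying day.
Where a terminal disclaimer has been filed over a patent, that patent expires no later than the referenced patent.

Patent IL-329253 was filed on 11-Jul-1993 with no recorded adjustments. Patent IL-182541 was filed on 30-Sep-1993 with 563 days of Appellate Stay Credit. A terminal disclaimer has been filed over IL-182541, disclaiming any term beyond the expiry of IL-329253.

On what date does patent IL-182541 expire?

Natural term of IL-182541:
  Base: filing + 17 years → 30 September 2010.
  Appellate Stay Credit: +563 days → 15 April 2012.
Expiry of referenced patent IL-329253:
  Base: filing + 17 years → 11 July 2010.
Terminal disclaimer: IL-182541 expires on the earlier of 15 April 2012 and 11 July 2010.

July 11, 2010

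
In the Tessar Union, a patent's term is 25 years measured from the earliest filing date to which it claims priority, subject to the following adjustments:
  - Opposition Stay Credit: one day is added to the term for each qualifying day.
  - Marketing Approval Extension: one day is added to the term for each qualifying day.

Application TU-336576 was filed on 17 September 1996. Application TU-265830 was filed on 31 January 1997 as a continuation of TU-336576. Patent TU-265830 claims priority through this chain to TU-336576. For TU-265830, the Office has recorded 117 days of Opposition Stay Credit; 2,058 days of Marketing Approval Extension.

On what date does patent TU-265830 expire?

Earliest priority filing: 17 September 1996.
Base term: 17 September 1996 + 25 years → 17 September 2021.
Opposition Stay Credit: +117 days → 12 January 2022.
Marketing Approval Extension: +2058 days → 1 September 2027.

2027-09-01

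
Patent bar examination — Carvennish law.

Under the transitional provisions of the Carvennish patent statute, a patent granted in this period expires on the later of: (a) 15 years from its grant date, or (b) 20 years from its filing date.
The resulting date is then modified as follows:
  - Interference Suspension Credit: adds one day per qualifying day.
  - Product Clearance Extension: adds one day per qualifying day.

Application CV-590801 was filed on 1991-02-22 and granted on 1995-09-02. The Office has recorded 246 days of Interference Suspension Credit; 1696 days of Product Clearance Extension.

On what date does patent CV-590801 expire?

(a) grant + 15 years → 2 September 2010.
(b) filing + 20 years → 22 February 2011.
Later of the two: 22 February 2011.
Interference Suspension Credit: +246 days → 26 October 2011.
Product Clearance Extension: +1696 days → 17 June 2016.

June 17, 2016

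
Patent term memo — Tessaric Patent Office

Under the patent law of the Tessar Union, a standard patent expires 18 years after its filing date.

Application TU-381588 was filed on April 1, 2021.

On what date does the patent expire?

Filing date + 18 years → 1 April 2039.

2039-04-01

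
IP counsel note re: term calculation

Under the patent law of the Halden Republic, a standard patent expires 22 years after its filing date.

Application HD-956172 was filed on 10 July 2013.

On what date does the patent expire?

2035-07-10

Filing date + 22 years → 10 July 2035.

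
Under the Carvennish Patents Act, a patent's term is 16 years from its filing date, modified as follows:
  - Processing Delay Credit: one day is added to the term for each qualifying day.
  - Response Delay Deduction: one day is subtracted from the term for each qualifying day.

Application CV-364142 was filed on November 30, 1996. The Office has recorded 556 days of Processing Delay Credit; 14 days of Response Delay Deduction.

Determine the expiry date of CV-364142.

Base term: filing date + 16 years → 30 November 2012.
Processing Delay Credit: +556 days → 9 June 2014.
Response Delay Deduction: −14 days → 26 May 2014.

May 26, 2014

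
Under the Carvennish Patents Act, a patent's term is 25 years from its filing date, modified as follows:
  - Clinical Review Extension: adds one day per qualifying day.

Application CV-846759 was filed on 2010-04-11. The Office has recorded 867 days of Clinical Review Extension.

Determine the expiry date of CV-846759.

Base term: filing date + 25 years → 11 April 2035.
Clinical Review Extension: +867 days → 25 August 2037.

August 25, 2037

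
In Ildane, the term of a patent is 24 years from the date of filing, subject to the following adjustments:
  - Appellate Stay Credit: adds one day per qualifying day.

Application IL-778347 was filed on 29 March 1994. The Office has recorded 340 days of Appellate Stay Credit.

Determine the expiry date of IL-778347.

2019-03-04

Base term: filing date + 24 years → 29 March 2018.
Appellate Stay Credit: +340 days → 4 March 2019.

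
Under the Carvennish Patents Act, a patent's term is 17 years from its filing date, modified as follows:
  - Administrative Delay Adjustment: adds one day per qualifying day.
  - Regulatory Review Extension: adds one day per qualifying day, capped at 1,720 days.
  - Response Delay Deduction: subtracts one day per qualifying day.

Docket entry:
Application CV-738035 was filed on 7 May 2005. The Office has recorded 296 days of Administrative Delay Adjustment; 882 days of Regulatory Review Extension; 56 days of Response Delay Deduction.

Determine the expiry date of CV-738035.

Base term: filing date + 17 years → 7 May 2022.
Administrative Delay Adjustment: +296 days → 27 February 2023.
Regulatory Review Extension: 882 days (within the 1720-day cap) → +882 days → 28 July 2025.
Response Delay Deduction: −56 days → 2 June 2025.

2025-06-02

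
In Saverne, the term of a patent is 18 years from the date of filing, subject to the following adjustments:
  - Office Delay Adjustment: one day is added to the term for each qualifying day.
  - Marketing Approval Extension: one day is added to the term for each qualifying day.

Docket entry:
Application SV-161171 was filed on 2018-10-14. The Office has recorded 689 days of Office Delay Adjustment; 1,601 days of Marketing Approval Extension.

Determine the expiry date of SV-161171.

Base term: filing date + 18 years → 14 October 2036.
Office Delay Adjustment: +689 days → 3 September 2038.
Marketing Approval Extension: +1601 days → 21 January 2043.

2043-01-21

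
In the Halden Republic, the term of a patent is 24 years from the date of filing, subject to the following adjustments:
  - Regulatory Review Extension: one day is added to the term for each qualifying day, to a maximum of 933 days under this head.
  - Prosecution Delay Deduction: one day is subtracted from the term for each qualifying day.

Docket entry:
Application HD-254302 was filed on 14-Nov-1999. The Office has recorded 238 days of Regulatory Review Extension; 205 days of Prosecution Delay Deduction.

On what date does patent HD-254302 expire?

Base term: filing date + 24 years → 14 November 2023.
Regulatory Review Extension: 238 days (within the 933-day cap) → +238 days → 9 July 2024.
Prosecution Delay Deduction: −205 days → 17 December 2023.

2023-12-17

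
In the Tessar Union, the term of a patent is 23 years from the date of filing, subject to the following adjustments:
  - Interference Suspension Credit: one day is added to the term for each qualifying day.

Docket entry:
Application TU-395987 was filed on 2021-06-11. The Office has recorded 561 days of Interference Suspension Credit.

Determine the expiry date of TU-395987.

Base term: filing date + 23 years → 11 June 2044.
Interference Suspension Credit: +561 days → 24 December 2045.

December 24, 2045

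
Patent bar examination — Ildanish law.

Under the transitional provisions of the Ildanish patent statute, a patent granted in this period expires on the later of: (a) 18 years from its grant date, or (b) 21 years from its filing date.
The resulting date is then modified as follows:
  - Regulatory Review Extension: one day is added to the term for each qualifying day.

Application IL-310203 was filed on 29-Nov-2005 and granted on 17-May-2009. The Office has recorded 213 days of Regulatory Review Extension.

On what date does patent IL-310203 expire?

(a) grant + 18 years → 17 May 2027.
(b) filing + 21 years → 29 November 2026.
Later of the two: 17 May 2027.
Regulatory Review Extension: +213 days → 16 December 2027.

December 16, 2027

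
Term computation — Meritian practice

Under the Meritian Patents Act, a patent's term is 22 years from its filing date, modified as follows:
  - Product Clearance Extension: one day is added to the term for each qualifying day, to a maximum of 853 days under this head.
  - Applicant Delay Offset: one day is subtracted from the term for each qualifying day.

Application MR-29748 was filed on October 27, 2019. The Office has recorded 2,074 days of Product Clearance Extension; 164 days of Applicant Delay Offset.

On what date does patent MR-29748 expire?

Base term: filing date + 22 years → 27 October 2041.
Product Clearance Extension: 2074 days claimed exceeds the 853-day cap, so +853 days → 27 February 2044.
Applicant Delay Offset: −164 days → 16 September 2043.

September 16, 2043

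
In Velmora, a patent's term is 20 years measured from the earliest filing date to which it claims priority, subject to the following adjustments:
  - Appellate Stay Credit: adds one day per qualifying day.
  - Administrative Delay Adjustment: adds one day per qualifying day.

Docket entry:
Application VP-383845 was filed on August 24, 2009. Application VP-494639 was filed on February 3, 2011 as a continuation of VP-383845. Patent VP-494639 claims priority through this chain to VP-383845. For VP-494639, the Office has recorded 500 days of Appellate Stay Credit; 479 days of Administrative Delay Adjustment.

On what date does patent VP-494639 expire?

2032-04-29

Earliest priority filing: 24 August 2009.
Base term: 24 August 2009 + 20 years → 24 August 2029.
Appellate Stay Credit: +500 days → 6 January 2031.
Administrative Delay Adjustment: +479 days → 29 April 2032.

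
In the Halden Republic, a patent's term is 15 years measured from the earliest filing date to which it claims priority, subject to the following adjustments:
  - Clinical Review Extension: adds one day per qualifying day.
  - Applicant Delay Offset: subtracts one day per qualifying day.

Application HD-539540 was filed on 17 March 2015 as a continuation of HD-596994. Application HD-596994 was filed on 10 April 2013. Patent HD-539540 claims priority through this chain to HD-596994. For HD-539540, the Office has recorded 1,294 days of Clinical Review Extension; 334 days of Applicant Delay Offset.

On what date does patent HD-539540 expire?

Earliest priority filing: 10 April 2013.
Base term: 10 April 2013 + 15 years → 10 April 2028.
Clinical Review Extension: +1294 days → 26 October 2031.
Applicant Delay Offset: −334 days → 26 November 2030.

November 26, 2030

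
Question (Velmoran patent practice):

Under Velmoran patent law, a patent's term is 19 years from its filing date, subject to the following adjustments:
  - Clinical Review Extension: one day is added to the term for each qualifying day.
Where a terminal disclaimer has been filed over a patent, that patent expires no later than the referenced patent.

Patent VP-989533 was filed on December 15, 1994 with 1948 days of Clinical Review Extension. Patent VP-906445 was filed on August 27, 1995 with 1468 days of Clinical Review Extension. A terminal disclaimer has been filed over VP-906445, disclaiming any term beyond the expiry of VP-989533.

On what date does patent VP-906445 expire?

September 3, 2018

Natural term of VP-906445:
  Base: filing + 19 years → 27 August 2014.
  Clinical Review Extension: +1468 days → 3 September 2018.
Expiry of referenced patent VP-989533:
  Base: filing + 19 years → 15 December 2013.
  Clinical Review Extension: +1948 days → 16 April 2019.
Terminal disclaimer: VP-906445 expires on the earlier of 3 September 2018 and 16 April 2019.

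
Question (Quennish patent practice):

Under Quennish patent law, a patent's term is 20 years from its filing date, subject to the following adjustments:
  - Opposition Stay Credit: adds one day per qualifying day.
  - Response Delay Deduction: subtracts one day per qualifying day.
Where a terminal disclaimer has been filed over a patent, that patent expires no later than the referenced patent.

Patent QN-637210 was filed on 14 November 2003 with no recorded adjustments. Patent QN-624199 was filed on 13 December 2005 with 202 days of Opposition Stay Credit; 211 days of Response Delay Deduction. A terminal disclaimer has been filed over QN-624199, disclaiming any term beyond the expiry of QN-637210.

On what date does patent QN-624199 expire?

Natural term of QN-624199:
  Base: filing + 20 years → 13 December 2025.
  Opposition Stay Credit: +202 days → 3 July 2026.
  Response Delay Deduction: −211 days → 4 December 2025.
Expiry of referenced patent QN-637210:
  Base: filing + 20 years → 14 November 2023.
Terminal disclaimer: QN-624199 expires on the earlier of 4 December 2025 and 14 November 2023.

2023-11-14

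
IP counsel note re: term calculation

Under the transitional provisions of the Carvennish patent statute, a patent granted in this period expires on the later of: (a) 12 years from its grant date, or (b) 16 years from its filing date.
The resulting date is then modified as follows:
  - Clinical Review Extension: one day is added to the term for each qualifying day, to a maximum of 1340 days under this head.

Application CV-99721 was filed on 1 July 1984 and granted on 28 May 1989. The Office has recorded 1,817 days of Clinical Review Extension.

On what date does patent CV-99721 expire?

(a) grant + 12 years → 28 May 2001.
(b) filing + 16 years → 1 July 2000.
Later of the two: 28 May 2001.
Clinical Review Extension: 1817 days claimed exceeds the 1340-day cap, so +1340 days → 27 January 2005.

January 27, 2005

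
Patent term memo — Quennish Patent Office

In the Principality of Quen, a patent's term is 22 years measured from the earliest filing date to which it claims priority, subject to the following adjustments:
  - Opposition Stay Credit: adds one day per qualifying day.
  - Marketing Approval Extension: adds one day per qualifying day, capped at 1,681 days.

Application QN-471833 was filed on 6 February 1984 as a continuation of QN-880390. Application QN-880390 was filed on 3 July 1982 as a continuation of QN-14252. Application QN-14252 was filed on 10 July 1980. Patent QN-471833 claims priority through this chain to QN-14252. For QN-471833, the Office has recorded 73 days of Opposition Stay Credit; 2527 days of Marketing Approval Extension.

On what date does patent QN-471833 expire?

Earliest priority filing: 10 July 1980.
Base term: 10 July 1980 + 22 years → 10 July 2002.
Opposition Stay Credit: +73 days → 21 September 2002.
Marketing Approval Extension: 2527 days claimed exceeds the 1681-day cap, so +1681 days → 29 April 2007.

2007-04-29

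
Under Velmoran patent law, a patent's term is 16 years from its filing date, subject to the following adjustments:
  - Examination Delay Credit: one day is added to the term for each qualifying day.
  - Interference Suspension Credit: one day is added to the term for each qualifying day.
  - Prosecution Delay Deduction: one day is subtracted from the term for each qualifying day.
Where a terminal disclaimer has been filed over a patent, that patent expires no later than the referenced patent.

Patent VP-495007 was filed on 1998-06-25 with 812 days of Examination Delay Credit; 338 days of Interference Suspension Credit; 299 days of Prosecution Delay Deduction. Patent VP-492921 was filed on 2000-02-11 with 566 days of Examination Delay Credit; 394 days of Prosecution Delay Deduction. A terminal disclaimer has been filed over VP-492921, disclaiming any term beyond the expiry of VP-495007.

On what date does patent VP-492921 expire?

Natural term of VP-492921:
  Base: filing + 16 years → 11 February 2016.
  Examination Delay Credit: +566 days → 30 August 2017.
  Prosecution Delay Deduction: −394 days → 1 August 2016.
Expiry of referenced patent VP-495007:
  Base: filing + 16 years → 25 June 2014.
  Examination Delay Credit: +812 days → 14 September 2016.
  Interference Suspension Credit: +338 days → 18 August 2017.
  Prosecution Delay Deduction: −299 days → 23 October 2016.
Terminal disclaimer: VP-492921 expires on the earlier of 1 August 2016 and 23 October 2016.

August 1, 2016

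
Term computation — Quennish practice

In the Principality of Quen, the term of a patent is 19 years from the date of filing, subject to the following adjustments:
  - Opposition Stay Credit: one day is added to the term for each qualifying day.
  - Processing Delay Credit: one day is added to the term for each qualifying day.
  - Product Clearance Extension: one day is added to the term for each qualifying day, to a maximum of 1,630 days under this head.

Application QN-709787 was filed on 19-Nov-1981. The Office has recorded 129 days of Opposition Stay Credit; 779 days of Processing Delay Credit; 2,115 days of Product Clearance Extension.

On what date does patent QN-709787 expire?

2007-11-01

Base term: filing date + 19 years → 19 November 2000.
Opposition Stay Credit: +129 days → 28 March 2001.
Processing Delay Credit: +779 days → 16 May 2003.
Product Clearance Extension: 2115 days claimed exceeds the 1630-day cap, so +1630 days → 1 November 2007.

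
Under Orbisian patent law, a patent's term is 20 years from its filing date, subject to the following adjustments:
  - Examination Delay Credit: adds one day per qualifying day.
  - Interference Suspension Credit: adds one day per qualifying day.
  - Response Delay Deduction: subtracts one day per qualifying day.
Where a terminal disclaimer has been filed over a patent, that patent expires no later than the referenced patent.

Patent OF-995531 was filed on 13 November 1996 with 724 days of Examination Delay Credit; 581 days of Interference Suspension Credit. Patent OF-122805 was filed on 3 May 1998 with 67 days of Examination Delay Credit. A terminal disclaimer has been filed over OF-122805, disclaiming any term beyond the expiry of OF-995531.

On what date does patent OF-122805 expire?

2018-07-09

Natural term of OF-122805:
  Base: filing + 20 years → 3 May 2018.
  Examination Delay Credit: +67 days → 9 July 2018.
Expiry of referenced patent OF-995531:
  Base: filing + 20 years → 13 November 2016.
  Examination Delay Credit: +724 days → 7 November 2018.
  Interference Suspension Credit: +581 days → 10 June 2020.
Terminal disclaimer: OF-122805 expires on the earlier of 9 July 2018 and 10 June 2020.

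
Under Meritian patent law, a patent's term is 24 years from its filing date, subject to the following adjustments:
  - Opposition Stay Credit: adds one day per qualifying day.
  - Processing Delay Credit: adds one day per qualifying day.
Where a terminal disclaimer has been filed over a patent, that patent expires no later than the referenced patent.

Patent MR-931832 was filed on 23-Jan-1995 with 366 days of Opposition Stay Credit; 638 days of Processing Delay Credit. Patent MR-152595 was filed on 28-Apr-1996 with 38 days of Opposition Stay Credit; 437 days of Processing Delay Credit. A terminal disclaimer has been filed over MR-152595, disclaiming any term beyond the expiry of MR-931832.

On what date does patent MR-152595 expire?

Natural term of MR-152595:
  Base: filing + 24 years → 28 April 2020.
  Opposition Stay Credit: +38 days → 5 June 2020.
  Processing Delay Credit: +437 days → 16 August 2021.
Expiry of referenced patent MR-931832:
  Base: filing + 24 years → 23 January 2019.
  Opposition Stay Credit: +366 days → 24 January 2020.
  Processing Delay Credit: +638 days → 23 October 2021.
Terminal disclaimer: MR-152595 expires on the earlier of 16 August 2021 and 23 October 2021.

August 16, 2021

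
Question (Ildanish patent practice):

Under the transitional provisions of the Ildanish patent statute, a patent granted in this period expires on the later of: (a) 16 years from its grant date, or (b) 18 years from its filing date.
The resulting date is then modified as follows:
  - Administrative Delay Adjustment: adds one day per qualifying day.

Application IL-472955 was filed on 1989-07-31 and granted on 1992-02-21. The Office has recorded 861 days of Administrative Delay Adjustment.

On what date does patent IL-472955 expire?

July 1, 2010

(a) grant + 16 years → 21 February 2008.
(b) filing + 18 years → 31 July 2007.
Later of the two: 21 February 2008.
Administrative Delay Adjustment: +861 days → 1 July 2010.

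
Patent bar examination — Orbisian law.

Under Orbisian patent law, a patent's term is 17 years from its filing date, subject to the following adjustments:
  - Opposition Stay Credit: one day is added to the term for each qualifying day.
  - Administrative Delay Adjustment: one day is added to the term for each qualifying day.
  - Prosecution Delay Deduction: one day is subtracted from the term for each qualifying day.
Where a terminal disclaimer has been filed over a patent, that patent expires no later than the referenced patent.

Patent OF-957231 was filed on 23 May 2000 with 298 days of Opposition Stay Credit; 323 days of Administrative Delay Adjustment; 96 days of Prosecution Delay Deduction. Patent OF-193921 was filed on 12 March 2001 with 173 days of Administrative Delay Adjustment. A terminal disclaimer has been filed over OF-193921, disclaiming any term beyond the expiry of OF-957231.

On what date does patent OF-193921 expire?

Natural term of OF-193921:
  Base: filing + 17 years → 12 March 2018.
  Administrative Delay Adjustment: +173 days → 1 September 2018.
Expiry of referenced patent OF-957231:
  Base: filing + 17 years → 23 May 2017.
  Opposition Stay Credit: +298 days → 17 March 2018.
  Administrative Delay Adjustment: +323 days → 3 February 2019.
  Prosecution Delay Deduction: −96 days → 30 October 2018.
Terminal disclaimer: OF-193921 expires on the earlier of 1 September 2018 and 30 October 2018.

2018-09-01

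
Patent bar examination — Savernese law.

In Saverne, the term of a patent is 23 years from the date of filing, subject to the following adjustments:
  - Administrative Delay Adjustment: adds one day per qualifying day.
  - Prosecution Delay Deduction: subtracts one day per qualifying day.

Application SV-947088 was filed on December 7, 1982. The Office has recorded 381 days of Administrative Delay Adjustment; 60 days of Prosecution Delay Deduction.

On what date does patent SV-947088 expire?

2006-10-24

Base term: filing date + 23 years → 7 December 2005.
Administrative Delay Adjustment: +381 days → 23 December 2006.
Prosecution Delay Deduction: −60 days → 24 October 2006.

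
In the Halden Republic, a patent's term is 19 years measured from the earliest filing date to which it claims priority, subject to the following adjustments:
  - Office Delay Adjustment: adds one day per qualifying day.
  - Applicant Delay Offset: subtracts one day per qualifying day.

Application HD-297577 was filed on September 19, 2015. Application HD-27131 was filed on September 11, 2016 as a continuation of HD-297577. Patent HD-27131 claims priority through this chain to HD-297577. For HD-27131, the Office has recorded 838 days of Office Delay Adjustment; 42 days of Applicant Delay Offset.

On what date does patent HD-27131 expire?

Earliest priority filing: 19 September 2015.
Base term: 19 September 2015 + 19 years → 19 September 2034.
Office Delay Adjustment: +838 days → 4 January 2037.
Applicant Delay Offset: −42 days → 23 November 2036.

November 23, 2036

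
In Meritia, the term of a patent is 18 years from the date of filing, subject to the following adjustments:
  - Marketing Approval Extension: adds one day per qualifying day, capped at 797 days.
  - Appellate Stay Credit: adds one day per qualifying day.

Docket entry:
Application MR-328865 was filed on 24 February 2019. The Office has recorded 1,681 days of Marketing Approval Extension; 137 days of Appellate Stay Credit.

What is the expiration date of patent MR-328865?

September 16, 2039

Base term: filing date + 18 years → 24 February 2037.
Marketing Approval Extension: 1681 days claimed exceeds the 797-day cap, so +797 days → 2 May 2039.
Appellate Stay Credit: +137 days → 16 September 2039.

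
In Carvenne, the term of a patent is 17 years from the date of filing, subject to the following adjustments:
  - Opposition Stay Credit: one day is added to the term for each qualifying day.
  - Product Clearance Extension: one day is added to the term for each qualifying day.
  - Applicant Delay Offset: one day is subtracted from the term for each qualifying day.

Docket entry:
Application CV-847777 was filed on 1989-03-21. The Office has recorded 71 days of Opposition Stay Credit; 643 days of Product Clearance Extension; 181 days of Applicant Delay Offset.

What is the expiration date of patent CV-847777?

2007-09-05

Base term: filing date + 17 years → 21 March 2006.
Opposition Stay Credit: +71 days → 31 May 2006.
Product Clearance Extension: +643 days → 4 March 2008.
Applicant Delay Offset: −181 days → 5 September 2007.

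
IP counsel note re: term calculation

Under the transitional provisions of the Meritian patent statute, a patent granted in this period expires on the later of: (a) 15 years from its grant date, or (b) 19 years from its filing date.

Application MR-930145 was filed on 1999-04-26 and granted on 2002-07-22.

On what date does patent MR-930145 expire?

(a) grant + 15 years → 22 July 2017.
(b) filing + 19 years → 26 April 2018.
Later of the two: 26 April 2018.

April 26, 2018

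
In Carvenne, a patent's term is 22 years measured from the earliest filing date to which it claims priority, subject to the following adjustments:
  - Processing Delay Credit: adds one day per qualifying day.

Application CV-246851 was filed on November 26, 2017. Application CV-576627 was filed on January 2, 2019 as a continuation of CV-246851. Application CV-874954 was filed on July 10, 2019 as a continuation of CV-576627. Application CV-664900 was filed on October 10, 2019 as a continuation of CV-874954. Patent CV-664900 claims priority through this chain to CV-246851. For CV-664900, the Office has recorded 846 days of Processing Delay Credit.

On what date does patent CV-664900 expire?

Earliest priority filing: 26 November 2017.
Base term: 26 November 2017 + 22 years → 26 November 2039.
Processing Delay Credit: +846 days → 21 March 2042.

March 21, 2042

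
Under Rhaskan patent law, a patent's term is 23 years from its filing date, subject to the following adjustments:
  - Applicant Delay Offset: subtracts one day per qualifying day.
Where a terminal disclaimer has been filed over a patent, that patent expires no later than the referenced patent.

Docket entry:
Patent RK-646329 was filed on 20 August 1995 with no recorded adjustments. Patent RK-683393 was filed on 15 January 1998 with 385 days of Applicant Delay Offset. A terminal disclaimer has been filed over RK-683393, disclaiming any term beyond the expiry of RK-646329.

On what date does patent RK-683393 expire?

2018-08-20

Natural term of RK-683393:
  Base: filing + 23 years → 15 January 2021.
  Applicant Delay Offset: −385 days → 27 December 2019.
Expiry of referenced patent RK-646329:
  Base: filing + 23 years → 20 August 2018.
Terminal disclaimer: RK-683393 expires on the earlier of 27 December 2019 and 20 August 2018.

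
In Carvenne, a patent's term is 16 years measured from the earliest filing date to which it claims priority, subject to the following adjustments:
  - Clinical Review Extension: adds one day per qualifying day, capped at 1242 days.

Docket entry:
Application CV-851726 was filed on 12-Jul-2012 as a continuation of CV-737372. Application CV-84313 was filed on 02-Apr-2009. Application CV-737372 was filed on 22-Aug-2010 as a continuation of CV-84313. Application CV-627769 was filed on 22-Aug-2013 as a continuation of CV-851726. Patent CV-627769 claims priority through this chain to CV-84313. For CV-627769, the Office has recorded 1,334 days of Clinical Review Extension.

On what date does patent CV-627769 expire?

Earliest priority filing: 2 April 2009.
Base term: 2 April 2009 + 16 years → 2 April 2025.
Clinical Review Extension: 1334 days claimed exceeds the 1242-day cap, so +1242 days → 26 August 2028.

2028-08-26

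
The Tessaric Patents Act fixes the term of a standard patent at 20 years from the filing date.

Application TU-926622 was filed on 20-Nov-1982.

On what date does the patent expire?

Filing date + 20 years → 20 November 2002.

November 20, 2002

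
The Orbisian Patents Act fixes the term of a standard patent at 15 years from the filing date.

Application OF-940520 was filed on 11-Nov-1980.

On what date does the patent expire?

Filing date + 15 years → 11 November 1995.

1995-11-11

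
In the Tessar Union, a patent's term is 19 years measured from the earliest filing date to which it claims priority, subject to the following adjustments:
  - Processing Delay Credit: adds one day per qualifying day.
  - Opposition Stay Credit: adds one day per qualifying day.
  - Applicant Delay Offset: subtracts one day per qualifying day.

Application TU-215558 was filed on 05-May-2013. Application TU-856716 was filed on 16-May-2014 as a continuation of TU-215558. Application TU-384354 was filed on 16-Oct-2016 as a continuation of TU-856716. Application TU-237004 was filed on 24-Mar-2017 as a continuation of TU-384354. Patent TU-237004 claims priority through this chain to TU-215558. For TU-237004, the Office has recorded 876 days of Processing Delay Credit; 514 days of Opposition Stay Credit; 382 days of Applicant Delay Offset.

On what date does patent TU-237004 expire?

February 7, 2035

Earliest priority filing: 5 May 2013.
Base term: 5 May 2013 + 19 years → 5 May 2032.
Processing Delay Credit: +876 days → 28 September 2034.
Opposition Stay Credit: +514 days → 24 February 2036.
Applicant Delay Offset: −382 days → 7 February 2035.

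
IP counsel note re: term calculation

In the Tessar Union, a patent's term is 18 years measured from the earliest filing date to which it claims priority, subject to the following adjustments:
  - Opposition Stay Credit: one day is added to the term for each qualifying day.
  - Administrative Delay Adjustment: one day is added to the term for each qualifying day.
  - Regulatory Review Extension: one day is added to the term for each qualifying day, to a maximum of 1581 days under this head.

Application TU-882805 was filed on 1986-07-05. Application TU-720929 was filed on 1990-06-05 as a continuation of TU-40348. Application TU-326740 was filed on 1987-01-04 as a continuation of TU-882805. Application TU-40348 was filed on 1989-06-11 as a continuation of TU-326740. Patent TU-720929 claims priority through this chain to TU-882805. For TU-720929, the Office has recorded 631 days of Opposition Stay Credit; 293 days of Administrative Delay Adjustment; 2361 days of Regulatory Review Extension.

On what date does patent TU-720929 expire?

May 15, 2011

Earliest priority filing: 5 July 1986.
Base term: 5 July 1986 + 18 years → 5 July 2004.
Opposition Stay Credit: +631 days → 28 March 2006.
Administrative Delay Adjustment: +293 days → 15 January 2007.
Regulatory Review Extension: 2361 days claimed exceeds the 1581-day cap, so +1581 days → 15 May 2011.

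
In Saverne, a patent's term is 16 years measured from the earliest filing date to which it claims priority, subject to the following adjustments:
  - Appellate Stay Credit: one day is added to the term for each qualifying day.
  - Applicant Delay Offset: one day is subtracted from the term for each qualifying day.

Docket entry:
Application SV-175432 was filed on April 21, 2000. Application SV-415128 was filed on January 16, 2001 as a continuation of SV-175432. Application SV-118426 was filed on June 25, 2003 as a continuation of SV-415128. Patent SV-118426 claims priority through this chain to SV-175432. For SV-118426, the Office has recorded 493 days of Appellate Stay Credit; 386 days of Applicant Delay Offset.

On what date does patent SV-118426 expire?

Earliest priority filing: 21 April 2000.
Base term: 21 April 2000 + 16 years → 21 April 2016.
Appellate Stay Credit: +493 days → 27 August 2017.
Applicant Delay Offset: −386 days → 6 August 2016.

August 6, 2016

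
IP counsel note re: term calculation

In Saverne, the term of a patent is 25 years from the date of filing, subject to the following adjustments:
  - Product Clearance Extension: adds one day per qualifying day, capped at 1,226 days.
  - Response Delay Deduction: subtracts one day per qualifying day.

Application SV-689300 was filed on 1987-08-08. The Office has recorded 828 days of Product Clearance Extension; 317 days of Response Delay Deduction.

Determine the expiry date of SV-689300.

January 1, 2014

Base term: filing date + 25 years → 8 August 2012.
Product Clearance Extension: 828 days (within the 1226-day cap) → +828 days → 14 November 2014.
Response Delay Deduction: −317 days → 1 January 2014.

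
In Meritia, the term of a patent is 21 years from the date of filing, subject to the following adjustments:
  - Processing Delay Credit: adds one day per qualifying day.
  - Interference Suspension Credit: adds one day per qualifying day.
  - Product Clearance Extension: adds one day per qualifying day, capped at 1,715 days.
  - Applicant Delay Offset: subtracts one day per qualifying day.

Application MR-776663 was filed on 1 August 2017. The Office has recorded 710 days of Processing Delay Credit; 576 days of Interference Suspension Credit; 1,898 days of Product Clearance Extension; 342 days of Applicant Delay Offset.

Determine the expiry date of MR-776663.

Base term: filing date + 21 years → 1 August 2038.
Processing Delay Credit: +710 days → 11 July 2040.
Interference Suspension Credit: +576 days → 7 February 2042.
Product Clearance Extension: 1898 days claimed exceeds the 1715-day cap, so +1715 days → 19 October 2046.
Applicant Delay Offset: −342 days → 11 November 2045.

2045-11-11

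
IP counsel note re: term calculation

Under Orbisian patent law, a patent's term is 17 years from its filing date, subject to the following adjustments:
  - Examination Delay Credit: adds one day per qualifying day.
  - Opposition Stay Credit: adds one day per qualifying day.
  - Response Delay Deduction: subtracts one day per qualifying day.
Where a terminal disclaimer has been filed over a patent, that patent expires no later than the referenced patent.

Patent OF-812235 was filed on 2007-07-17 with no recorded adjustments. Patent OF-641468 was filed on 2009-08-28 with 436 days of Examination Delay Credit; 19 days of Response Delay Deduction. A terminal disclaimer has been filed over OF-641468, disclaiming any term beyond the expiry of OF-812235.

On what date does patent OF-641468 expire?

Natural term of OF-641468:
  Base: filing + 17 years → 28 August 2026.
  Examination Delay Credit: +436 days → 7 November 2027.
  Response Delay Deduction: −19 days → 19 October 2027.
Expiry of referenced patent OF-812235:
  Base: filing + 17 years → 17 July 2024.
Terminal disclaimer: OF-641468 expires on the earlier of 19 October 2027 and 17 July 2024.

2024-07-17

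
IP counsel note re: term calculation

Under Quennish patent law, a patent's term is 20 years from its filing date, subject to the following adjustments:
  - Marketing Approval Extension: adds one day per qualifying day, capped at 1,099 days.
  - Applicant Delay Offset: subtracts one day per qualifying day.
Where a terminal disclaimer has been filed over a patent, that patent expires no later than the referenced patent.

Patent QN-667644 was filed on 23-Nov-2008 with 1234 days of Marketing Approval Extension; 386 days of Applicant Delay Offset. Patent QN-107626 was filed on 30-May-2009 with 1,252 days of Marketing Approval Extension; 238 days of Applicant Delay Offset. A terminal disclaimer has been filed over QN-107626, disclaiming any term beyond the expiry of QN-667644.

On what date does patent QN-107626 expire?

Natural term of QN-107626:
  Base: filing + 20 years → 30 May 2029.
  Marketing Approval Extension: 1252 days claimed exceeds the 1099-day cap, so +1099 days → 2 June 2032.
  Applicant Delay Offset: −238 days → 8 October 2031.
Expiry of referenced patent QN-667644:
  Base: filing + 20 years → 23 November 2028.
  Marketing Approval Extension: 1234 days claimed exceeds the 1099-day cap, so +1099 days → 27 November 2031.
  Applicant Delay Offset: −386 days → 6 November 2030.
Terminal disclaimer: QN-107626 expires on the earlier of 8 October 2031 and 6 November 2030.

November 6, 2030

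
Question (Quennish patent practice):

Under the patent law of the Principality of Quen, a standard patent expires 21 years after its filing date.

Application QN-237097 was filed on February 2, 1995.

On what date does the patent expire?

February 2, 2016

Filing date + 21 years → 2 February 2016.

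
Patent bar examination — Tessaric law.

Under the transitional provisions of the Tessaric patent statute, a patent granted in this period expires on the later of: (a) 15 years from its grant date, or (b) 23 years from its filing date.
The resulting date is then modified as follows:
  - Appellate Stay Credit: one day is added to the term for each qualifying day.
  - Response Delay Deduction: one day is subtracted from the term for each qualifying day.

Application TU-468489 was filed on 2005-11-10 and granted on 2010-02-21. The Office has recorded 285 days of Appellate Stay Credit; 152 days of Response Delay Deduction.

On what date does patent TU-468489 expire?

(a) grant + 15 years → 21 February 2025.
(b) filing + 23 years → 10 November 2028.
Later of the two: 10 November 2028.
Appellate Stay Credit: +285 days → 22 August 2029.
Response Delay Deduction: −152 days → 23 March 2029.

March 23, 2029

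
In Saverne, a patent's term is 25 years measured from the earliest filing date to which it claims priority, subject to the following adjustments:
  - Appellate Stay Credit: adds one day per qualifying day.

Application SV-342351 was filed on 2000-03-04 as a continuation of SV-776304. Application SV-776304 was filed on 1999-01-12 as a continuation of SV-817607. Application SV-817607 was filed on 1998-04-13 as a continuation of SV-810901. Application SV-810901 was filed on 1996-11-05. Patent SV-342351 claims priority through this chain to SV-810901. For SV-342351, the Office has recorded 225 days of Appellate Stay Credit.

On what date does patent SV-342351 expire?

June 18, 2022

Earliest priority filing: 5 November 1996.
Base term: 5 November 1996 + 25 years → 5 November 2021.
Appellate Stay Credit: +225 days → 18 June 2022.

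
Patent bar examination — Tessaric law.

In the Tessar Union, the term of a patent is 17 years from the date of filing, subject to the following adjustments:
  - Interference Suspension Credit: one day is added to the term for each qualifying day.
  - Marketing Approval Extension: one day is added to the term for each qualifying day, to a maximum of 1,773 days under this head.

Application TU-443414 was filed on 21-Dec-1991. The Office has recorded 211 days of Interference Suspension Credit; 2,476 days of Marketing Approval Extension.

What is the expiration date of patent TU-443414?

Base term: filing date + 17 years → 21 December 2008.
Interference Suspension Credit: +211 days → 20 July 2009.
Marketing Approval Extension: 2476 days claimed exceeds the 1773-day cap, so +1773 days → 28 May 2014.

2014-05-28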